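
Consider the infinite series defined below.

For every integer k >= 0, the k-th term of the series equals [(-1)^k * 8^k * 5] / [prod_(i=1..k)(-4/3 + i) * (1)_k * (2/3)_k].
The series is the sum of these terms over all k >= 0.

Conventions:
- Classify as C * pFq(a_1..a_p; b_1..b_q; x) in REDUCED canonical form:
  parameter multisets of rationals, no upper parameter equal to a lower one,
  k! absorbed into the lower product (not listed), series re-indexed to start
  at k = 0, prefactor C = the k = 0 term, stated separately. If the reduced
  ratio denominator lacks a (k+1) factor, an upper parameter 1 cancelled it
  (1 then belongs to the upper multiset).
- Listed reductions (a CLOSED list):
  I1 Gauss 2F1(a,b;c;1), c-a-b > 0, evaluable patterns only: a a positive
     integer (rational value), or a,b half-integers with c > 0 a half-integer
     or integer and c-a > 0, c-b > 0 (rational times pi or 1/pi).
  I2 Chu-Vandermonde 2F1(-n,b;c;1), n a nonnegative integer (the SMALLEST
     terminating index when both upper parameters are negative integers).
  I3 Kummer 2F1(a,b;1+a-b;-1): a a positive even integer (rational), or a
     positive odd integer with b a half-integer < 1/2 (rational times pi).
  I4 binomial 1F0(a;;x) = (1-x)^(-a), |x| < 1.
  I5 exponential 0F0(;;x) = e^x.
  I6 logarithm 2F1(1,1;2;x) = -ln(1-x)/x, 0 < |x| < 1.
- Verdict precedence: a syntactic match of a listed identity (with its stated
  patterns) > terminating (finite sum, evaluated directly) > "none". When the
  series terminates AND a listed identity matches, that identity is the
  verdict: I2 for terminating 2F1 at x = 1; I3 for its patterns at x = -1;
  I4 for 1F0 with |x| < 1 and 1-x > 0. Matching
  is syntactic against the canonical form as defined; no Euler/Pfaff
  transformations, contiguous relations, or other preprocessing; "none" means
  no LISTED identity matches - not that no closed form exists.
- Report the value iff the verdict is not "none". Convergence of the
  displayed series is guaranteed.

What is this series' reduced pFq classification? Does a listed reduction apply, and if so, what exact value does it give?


Key observation: t_0 = 5 here, and the lower running product (prefactor 5) is a rising factorial.
Adjacent-term ratio: r(k) = (-8) * 1 / [(k-1/3) (k+2/3) (k+1)] - rational in k, leading ratio (-8); with t_0 = 5, classification follows.

Reduced: x = -8, 0F2, upper = {-}, lower = {-1/3, 2/3}, C = 5. Verdict: none - at argument -8 the multisets {-} ; {-1/3, 2/3} match no listed identity.


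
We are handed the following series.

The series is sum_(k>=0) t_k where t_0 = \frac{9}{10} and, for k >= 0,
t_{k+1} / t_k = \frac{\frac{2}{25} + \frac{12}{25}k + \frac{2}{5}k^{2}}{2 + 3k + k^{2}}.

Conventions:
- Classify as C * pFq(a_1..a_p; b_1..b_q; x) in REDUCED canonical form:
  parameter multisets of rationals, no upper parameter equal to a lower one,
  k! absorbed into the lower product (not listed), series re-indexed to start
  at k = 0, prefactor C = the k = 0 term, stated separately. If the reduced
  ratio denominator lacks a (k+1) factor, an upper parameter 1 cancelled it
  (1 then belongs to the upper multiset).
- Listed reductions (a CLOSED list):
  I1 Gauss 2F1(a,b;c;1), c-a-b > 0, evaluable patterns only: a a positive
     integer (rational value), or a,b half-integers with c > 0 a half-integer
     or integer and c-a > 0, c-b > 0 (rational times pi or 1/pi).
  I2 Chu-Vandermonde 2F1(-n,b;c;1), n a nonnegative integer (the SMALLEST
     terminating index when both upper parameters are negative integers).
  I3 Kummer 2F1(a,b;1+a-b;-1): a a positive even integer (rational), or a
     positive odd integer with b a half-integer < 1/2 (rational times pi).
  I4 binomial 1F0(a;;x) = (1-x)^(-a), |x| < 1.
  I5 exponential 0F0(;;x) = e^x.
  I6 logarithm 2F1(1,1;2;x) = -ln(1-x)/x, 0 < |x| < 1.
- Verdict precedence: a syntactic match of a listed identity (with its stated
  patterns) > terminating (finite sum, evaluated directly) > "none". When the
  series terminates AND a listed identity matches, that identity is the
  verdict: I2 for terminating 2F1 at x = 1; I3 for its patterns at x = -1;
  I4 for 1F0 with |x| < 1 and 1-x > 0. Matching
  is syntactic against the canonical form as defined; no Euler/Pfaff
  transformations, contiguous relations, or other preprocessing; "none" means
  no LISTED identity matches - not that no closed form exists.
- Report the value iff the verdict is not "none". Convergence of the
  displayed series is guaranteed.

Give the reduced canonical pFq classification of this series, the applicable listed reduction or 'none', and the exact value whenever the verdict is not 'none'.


Canonical form: C = \frac{9}{10} times 2F1 with upper {\frac{1}{5}, 1}, lower {2}, x = \frac{2}{5}. Verdict: none. Every listed pattern misses the 2F1 form at \frac{2}{5}, upper {\frac{1}{5}, 1}.

Structural cue: from the first term \frac{9}{10}: factor the ratio over Q (C = 9/10, x = 2/5): negated roots = parameters.
Ratio: r(k) = \frac{2}{5} * (k+\frac{1}{5}) (k+1) / [(k+2) (k+1)] ; factor over Q: parameters, x = \frac{2}{5}, and C = \frac{9}{10}.


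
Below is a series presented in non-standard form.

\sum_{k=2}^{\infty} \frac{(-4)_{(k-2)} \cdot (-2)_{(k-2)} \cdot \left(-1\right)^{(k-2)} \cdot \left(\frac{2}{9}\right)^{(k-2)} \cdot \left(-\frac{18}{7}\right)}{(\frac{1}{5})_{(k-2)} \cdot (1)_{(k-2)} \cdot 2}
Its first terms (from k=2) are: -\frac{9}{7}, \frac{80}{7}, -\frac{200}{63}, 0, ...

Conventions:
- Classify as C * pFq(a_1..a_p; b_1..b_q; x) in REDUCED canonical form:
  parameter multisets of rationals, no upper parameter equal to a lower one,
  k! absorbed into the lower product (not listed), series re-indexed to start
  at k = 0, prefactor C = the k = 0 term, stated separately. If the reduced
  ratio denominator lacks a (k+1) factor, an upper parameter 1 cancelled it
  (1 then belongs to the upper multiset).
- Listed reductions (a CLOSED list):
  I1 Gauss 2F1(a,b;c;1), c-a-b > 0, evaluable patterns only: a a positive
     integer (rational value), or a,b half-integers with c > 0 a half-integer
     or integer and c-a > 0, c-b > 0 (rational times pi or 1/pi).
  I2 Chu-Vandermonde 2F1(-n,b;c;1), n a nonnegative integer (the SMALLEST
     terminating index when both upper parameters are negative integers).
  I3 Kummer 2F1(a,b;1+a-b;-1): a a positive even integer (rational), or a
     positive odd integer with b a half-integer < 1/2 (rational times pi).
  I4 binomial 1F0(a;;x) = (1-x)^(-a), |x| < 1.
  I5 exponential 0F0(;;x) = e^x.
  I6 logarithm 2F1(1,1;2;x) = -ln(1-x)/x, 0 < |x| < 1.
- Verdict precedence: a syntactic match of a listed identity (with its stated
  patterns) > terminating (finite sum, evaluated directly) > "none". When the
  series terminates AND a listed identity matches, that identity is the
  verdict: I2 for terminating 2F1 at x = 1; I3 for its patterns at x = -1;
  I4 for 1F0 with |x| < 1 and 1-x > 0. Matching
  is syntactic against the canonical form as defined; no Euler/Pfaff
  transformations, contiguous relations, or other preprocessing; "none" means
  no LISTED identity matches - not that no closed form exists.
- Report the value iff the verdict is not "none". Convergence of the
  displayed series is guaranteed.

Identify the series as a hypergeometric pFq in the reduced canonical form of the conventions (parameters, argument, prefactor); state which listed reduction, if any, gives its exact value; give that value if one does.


The series (x = -\frac{2}{9}) is 2F1: upper {-4, -2}, lower {\frac{1}{5}}, prefactor -\frac{9}{7}. Verdict: terminating at k = 2: the factor (-2)_k kills every later term; summing the 3 survivors is exact. Value: \frac{439}{63}.

First insight: with t_0 = -\frac{9}{7}, (1)_k (C = -9/7, x = -2/9) is k! itself.
Consecutive-term ratio: r(k) = -\frac{2}{9} * (k-4) (k-2) / [(k+\frac{1}{5}) (k+1)] - rational in k. x = -\frac{2}{9}; t_0 = -\frac{9}{7}; negate the roots.


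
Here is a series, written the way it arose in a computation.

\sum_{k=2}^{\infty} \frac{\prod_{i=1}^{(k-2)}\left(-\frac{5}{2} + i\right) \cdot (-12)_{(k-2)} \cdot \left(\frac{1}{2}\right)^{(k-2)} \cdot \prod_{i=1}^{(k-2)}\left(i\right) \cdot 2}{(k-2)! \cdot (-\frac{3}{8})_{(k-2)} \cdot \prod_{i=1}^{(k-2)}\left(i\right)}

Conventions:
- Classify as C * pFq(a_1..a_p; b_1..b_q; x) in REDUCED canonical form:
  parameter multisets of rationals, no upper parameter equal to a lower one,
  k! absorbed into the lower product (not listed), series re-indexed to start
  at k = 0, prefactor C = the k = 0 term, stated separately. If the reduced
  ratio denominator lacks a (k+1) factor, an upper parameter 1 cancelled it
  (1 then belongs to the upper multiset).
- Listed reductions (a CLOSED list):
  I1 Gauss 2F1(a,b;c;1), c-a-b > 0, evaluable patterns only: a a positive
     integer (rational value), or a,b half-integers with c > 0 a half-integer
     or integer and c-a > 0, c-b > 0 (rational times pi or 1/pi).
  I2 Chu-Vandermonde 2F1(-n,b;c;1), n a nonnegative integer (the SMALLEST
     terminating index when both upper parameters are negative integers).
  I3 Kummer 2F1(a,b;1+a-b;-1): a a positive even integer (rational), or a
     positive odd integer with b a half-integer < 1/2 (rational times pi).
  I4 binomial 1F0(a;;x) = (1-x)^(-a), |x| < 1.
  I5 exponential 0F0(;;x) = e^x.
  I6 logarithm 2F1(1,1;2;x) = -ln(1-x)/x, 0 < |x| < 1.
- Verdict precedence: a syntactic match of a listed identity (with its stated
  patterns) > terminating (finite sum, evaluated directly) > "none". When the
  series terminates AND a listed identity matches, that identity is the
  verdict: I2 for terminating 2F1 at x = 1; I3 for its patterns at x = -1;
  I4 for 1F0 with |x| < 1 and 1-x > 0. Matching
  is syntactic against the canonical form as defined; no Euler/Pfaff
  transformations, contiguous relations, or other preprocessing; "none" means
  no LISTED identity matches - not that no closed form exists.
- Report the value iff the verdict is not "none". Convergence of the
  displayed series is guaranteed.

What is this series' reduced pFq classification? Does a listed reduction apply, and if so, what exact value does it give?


Canonical form: C = 2 times 2F1 with upper {-12, -\frac{3}{2}}, lower {-\frac{3}{8}}, x = \frac{1}{2}. Verdict: terminating - upper parameter -12 makes this a finite sum (last index 12), evaluated exactly. Exact value: -\frac{149284202646}{1251833765}.

Key step: t_0 being 2, the running product (C = 2, x = 1/2) telescopes to a rising factorial.
Consecutive-term ratio: r(k) = \frac{1}{2} * (k-12) (k-\frac{3}{2}) / [(k-\frac{3}{8}) (k+1)] - rational; roots negated = parameters, x = \frac{1}{2}, C = 2.


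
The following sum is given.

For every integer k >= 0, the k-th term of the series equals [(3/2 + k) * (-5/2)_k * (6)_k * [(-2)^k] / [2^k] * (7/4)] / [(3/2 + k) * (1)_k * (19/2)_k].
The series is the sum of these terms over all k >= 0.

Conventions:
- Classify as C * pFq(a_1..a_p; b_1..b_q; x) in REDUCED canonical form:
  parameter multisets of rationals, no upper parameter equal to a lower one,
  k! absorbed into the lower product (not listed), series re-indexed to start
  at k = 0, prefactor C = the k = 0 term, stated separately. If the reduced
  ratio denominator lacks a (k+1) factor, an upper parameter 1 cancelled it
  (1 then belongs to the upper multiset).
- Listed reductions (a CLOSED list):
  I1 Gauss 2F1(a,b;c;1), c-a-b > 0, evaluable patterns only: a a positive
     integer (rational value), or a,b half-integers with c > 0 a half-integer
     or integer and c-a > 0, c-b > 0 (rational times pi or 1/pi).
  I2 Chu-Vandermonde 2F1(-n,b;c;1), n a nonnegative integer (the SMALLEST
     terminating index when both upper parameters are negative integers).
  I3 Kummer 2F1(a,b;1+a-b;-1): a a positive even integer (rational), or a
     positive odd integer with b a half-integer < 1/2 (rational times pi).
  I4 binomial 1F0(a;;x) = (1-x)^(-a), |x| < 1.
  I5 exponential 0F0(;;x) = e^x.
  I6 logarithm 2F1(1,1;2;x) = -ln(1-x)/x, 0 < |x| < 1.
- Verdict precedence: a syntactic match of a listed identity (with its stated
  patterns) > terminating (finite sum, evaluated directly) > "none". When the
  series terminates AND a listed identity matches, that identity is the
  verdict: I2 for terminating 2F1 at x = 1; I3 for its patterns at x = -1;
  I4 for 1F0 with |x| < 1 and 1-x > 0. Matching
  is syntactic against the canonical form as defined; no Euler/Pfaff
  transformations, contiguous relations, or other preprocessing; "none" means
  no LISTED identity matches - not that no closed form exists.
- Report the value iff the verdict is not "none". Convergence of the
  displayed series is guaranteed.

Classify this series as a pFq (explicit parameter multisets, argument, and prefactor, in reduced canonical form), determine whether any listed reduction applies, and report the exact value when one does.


Prefactor 7/4, argument -1: 2F1 with upper {-5/2, 6} over lower {19/2}. Verdict: Kummer's theorem (I3) matches (x = -1; c = 19/2 equals 1+a-b for upper {-5/2, 6}: listed pattern). Hence: 1547/256.

Key step: t_0 = 7/4 here, and (1)_k (C = 7/4) is k! itself.
Ratio: r(k) = (-1) * (k-5/2) (k+6) / [(k+19/2) (k+1)] ; factor over Q: parameters, x = (-1), and C = 7/4.


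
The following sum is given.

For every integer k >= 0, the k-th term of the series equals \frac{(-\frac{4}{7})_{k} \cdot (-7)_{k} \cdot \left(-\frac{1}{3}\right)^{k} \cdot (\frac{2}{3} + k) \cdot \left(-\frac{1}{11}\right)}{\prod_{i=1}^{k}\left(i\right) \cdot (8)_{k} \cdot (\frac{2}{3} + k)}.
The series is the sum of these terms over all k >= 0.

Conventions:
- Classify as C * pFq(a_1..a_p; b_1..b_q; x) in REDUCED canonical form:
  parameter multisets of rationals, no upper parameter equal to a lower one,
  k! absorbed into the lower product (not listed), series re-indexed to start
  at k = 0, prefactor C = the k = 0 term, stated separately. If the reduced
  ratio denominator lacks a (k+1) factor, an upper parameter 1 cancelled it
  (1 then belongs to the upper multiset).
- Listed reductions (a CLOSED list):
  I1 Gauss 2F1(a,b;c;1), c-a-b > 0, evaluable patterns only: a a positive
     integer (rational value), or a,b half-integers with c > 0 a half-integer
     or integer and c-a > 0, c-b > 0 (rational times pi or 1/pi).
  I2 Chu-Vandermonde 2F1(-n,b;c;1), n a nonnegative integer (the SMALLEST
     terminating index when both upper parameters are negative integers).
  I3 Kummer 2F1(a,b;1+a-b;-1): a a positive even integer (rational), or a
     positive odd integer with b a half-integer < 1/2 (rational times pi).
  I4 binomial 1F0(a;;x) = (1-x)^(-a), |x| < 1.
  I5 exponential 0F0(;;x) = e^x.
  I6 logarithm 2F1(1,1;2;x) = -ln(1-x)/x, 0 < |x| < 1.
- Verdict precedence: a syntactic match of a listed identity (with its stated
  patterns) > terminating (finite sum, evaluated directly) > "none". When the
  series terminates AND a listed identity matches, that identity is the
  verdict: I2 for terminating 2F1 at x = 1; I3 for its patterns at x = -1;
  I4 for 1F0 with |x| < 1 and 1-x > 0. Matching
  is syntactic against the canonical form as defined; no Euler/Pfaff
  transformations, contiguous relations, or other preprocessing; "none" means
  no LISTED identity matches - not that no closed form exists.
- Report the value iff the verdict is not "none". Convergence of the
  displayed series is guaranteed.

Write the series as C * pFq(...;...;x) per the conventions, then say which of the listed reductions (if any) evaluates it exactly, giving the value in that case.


Prefactor -\frac{1}{11}, argument -\frac{1}{3}: 2F1 with upper {-7, -\frac{4}{7}} over lower {8}. Verdict: terminating at k = 7: the factor (-7)_k kills every later term; summing the 8 survivors is exact. Its exact value is -\frac{4460625711889}{59495357774853}.

Structural cue: t_0 = -\frac{1}{11} here, and the factor k + 2/3 cancels (top and bottom), leaving C = -1/11, x = -1/3.
Term ratio: r(k) = -\frac{1}{3} * (k-7) (k-\frac{4}{7}) / [(k+8) (k+1)] - rational in k. x = -\frac{1}{3}; t_0 = -\frac{1}{11}; negate the roots.


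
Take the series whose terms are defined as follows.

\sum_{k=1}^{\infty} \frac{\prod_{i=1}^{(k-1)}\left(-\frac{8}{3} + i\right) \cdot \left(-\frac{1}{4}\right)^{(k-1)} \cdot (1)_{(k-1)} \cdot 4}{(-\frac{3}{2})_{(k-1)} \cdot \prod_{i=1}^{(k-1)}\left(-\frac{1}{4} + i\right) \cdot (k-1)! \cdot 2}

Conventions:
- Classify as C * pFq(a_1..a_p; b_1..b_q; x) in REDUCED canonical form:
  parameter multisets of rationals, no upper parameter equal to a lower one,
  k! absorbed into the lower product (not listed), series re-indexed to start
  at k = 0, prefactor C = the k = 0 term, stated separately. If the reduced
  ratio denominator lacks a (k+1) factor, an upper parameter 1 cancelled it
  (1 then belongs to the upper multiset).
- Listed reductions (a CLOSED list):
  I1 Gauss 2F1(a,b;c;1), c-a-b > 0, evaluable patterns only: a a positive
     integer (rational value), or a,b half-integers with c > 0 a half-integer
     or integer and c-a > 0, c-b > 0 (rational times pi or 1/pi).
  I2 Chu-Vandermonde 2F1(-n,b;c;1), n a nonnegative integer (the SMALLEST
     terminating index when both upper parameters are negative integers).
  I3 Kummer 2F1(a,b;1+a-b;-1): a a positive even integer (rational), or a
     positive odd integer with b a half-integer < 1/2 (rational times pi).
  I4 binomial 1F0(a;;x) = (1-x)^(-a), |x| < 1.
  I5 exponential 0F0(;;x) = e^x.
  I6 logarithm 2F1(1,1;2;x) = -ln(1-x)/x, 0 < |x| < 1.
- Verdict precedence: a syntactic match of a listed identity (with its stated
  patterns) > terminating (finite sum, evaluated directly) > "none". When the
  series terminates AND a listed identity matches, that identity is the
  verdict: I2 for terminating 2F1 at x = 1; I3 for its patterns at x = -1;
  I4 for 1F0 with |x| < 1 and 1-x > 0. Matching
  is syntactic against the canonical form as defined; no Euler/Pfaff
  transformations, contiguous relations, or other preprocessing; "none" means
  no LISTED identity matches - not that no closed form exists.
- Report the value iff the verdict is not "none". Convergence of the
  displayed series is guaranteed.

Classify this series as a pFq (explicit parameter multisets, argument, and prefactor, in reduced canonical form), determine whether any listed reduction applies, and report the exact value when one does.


x = -\frac{1}{4} here; the reduced form reads 2F2, upper {-\frac{5}{3}, 1}, lower {-\frac{3}{2}, \frac{3}{4}}, C = 2. Verdict: none - at argument -\frac{1}{4} the multisets {-\frac{5}{3}, 1} ; {-\frac{3}{2}, \frac{3}{4}} match no listed identity.

Key step: x = -\frac{1}{4} and the constant factors (C = 2) combine into one prefactor.
Ratio: r(k) = -\frac{1}{4} * (k-\frac{5}{3}) (k+1) / [(k-\frac{3}{2}) (k+\frac{3}{4}) (k+1)] - poly over poly, x = -\frac{1}{4} from leading terms; C = 2 at k = 0.


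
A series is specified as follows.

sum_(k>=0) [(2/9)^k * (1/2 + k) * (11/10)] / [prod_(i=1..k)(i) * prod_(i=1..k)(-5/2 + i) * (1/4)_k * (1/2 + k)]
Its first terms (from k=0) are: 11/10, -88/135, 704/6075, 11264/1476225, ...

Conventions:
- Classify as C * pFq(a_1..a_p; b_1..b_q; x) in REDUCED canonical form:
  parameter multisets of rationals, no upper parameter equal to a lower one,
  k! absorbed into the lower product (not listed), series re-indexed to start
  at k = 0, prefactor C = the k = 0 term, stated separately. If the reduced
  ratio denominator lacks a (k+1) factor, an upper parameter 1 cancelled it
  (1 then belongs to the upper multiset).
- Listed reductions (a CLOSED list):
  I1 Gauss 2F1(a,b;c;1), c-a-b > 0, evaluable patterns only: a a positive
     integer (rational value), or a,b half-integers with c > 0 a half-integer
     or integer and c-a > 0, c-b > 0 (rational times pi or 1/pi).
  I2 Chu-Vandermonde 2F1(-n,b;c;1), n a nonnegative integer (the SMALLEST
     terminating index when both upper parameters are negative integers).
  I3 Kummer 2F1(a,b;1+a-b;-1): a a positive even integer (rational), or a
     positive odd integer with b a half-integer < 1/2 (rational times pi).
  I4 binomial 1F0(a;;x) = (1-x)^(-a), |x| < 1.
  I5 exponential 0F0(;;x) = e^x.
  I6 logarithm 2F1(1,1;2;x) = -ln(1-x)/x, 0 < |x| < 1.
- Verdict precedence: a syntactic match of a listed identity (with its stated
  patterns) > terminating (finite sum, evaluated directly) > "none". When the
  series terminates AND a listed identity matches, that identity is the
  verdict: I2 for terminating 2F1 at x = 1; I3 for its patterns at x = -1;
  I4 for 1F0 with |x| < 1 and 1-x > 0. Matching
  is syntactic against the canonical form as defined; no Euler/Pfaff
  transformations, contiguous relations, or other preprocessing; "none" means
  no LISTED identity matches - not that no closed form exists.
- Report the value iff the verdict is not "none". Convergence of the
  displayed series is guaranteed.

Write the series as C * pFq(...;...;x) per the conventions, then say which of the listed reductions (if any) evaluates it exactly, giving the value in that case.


Prefactor 11/10, argument 2/9: 0F2 with upper {-} over lower {-3/2, 1/4}. Verdict: no listed reduction: x = 2/9 and upper {-} fail every I1-I6 pattern.

Key observation: from the first term 11/10: the product of the first k integers (prefactor 11/10) is k!.
Ratio: r(k) = (2/9) * 1 / [(k-3/2) (k+1/4) (k+1)] - rational; roots negated = parameters, x = (2/9), C = 11/10.


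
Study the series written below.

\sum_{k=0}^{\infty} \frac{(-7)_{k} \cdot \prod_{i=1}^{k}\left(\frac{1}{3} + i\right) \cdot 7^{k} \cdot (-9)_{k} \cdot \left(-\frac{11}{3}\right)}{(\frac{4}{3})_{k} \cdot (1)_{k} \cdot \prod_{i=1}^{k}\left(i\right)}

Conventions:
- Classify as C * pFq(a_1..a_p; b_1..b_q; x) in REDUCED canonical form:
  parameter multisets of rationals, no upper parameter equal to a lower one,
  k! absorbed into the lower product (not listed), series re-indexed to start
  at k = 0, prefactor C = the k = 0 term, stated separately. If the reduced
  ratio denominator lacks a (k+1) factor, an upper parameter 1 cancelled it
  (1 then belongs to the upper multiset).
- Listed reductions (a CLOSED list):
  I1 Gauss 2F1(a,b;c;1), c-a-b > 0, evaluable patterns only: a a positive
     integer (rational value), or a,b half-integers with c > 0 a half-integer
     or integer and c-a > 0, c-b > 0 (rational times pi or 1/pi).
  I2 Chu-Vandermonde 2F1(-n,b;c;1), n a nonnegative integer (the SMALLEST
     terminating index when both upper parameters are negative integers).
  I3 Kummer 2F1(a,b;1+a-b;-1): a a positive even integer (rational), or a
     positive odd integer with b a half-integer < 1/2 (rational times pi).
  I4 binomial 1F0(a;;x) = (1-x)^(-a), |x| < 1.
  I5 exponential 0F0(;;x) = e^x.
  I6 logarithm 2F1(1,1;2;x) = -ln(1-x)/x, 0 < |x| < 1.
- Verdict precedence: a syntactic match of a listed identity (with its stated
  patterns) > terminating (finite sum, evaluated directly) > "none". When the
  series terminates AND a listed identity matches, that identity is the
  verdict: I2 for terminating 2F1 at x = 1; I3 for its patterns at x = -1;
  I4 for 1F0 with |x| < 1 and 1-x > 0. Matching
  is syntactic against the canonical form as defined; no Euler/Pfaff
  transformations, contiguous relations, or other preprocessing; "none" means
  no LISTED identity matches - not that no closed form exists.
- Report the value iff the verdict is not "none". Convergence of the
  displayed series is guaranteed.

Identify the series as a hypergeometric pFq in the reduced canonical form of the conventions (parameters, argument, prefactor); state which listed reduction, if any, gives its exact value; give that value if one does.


This is -\frac{11}{3} * 2F1(-9, -7; 1; 7) in reduced canonical form. Verdict: terminating - the sum ends at index 7 because -7 is a negative integer; exact evaluation follows. Value: -\frac{1704238778}{3}.

Key step: from the first term -\frac{11}{3}: the running product (C = -11/3, x = 7) telescopes to a rising factorial.
Step ratio: r(k) = 7 * (k-9) (k-7) / [(k+1) (k+1)] ; factor over Q: parameters, x = 7, and C = -\frac{11}{3}.


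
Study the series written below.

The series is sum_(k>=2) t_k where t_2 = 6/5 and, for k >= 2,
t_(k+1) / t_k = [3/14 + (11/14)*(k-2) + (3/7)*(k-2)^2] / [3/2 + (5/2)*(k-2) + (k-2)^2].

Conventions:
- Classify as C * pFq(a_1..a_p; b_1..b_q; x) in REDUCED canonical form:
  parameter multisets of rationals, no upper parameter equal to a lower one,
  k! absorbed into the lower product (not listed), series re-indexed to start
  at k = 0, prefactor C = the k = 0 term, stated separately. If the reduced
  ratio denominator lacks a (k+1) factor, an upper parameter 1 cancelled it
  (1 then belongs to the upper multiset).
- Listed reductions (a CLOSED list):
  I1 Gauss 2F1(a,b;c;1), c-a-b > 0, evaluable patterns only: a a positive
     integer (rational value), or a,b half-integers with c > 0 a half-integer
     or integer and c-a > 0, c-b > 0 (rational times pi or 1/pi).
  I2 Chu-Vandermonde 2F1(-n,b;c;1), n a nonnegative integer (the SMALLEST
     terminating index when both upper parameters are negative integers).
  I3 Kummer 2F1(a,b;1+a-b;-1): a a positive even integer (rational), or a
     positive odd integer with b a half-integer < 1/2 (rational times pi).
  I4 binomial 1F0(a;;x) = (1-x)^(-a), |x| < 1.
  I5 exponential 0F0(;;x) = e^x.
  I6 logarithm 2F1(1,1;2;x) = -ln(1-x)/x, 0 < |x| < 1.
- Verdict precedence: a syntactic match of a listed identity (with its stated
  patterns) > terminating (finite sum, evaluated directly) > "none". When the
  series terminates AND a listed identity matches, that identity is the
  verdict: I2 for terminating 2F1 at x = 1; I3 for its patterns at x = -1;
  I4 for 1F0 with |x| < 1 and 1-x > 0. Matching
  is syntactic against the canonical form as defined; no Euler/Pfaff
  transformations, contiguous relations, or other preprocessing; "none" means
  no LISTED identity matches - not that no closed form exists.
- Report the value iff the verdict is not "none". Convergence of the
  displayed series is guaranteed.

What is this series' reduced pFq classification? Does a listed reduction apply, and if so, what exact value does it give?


Prefactor 6/5, argument 3/7: 1F0 with upper {1/3} over lower {-}. Verdict: the I4 binomial reduction applies (the 1F0 binomial series: exponent -1/3, x = 3/7). Exact value: (6/5) * (4/7)^(-1/3).

Key step: from the first term 6/5: roots of the ratio polynomials (prefactor 6/5) are the negated parameters.
Ratio: r(k) = (3/7) * (k+1/3) / [(k+1)] - rational in k. x = (3/7); t_0 = 6/5; negate the roots.


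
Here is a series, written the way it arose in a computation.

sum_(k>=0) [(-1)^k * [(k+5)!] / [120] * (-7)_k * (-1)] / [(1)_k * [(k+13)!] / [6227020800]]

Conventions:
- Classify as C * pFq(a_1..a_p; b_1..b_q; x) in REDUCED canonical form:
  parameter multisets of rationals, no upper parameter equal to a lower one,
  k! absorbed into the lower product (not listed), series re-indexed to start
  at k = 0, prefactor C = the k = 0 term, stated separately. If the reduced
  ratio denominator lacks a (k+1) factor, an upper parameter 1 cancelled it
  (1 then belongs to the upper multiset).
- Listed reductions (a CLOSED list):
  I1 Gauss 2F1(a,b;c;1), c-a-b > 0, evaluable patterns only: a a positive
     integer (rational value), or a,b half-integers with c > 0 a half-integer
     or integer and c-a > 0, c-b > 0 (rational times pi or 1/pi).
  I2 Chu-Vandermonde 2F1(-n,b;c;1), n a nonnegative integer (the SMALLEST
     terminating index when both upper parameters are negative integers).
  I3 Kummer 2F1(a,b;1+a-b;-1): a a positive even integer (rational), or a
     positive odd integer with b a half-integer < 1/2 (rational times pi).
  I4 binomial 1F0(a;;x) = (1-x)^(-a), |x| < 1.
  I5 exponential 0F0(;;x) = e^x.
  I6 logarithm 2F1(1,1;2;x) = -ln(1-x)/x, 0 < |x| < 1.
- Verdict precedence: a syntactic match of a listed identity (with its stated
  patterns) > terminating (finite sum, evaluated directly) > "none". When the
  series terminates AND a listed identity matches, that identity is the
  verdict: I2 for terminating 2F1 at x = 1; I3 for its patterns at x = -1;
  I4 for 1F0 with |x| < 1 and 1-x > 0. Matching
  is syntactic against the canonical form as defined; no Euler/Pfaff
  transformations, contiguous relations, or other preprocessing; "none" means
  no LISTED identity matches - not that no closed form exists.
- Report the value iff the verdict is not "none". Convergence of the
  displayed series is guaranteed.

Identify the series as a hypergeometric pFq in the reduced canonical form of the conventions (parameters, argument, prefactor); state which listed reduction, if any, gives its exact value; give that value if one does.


Reduced: x = -1, 2F1, upper = {-7, 6}, lower = {14}, C = -1. Verdict (x = -1): Kummer's theorem (I3) applies (x = -1; c = 14 equals 1+a-b for upper {-7, 6}: listed pattern). Value: -143/10.

Key step: x = (-1) and (1)_k (C = -1) is k! itself.
Step ratio: r(k) = (-1) * (k-7) (k+6) / [(k+14) (k+1)] - poly over poly, x = (-1) from leading terms; C = -1 at k = 0.


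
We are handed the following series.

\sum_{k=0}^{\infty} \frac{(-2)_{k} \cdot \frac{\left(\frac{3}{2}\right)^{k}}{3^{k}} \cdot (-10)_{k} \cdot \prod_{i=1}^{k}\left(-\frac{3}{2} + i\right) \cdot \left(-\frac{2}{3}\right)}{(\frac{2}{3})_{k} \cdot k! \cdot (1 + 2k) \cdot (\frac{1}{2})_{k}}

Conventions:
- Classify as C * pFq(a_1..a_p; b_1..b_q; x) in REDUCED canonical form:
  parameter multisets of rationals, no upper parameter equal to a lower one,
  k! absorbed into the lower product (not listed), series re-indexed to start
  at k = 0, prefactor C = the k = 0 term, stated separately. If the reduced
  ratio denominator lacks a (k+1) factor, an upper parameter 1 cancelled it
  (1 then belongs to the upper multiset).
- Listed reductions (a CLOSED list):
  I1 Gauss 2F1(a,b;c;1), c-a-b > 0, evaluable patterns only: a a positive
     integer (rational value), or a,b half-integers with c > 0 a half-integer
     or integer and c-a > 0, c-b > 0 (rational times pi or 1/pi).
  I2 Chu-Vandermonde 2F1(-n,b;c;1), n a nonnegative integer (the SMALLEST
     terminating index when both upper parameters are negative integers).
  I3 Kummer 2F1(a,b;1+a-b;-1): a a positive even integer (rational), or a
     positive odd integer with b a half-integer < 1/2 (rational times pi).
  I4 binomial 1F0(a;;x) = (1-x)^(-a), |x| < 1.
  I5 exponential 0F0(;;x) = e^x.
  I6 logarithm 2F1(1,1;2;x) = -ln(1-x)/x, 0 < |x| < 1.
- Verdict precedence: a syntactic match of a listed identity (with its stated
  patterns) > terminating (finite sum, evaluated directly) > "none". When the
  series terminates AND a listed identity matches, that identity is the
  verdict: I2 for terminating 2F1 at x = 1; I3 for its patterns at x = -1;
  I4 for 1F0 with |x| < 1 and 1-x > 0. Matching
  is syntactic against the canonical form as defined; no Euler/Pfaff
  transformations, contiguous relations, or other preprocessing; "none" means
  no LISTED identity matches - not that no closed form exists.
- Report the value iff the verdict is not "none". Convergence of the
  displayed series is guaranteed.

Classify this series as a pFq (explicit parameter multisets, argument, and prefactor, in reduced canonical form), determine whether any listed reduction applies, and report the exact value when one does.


Classification (C = -\frac{2}{3}): 3F2 with upper {-10, -2, -\frac{1}{2}}, lower {\frac{2}{3}, \frac{3}{2}}, argument x = \frac{1}{2}. Verdict: terminating at k = 2: the factor (-2)_k kills every later term; summing the 3 survivors is exact. Its exact value is \frac{107}{30}.

First insight: with t_0 = -\frac{2}{3}, the running product (C = -2/3, x = 1/2) telescopes to a rising factorial.
Step ratio: r(k) = \frac{1}{2} * (k-10) (k-2) (k-\frac{1}{2}) / [(k+\frac{2}{3}) (k+\frac{3}{2}) (k+1)] - poly over poly, x = \frac{1}{2} from leading terms; C = -\frac{2}{3} at k = 0.


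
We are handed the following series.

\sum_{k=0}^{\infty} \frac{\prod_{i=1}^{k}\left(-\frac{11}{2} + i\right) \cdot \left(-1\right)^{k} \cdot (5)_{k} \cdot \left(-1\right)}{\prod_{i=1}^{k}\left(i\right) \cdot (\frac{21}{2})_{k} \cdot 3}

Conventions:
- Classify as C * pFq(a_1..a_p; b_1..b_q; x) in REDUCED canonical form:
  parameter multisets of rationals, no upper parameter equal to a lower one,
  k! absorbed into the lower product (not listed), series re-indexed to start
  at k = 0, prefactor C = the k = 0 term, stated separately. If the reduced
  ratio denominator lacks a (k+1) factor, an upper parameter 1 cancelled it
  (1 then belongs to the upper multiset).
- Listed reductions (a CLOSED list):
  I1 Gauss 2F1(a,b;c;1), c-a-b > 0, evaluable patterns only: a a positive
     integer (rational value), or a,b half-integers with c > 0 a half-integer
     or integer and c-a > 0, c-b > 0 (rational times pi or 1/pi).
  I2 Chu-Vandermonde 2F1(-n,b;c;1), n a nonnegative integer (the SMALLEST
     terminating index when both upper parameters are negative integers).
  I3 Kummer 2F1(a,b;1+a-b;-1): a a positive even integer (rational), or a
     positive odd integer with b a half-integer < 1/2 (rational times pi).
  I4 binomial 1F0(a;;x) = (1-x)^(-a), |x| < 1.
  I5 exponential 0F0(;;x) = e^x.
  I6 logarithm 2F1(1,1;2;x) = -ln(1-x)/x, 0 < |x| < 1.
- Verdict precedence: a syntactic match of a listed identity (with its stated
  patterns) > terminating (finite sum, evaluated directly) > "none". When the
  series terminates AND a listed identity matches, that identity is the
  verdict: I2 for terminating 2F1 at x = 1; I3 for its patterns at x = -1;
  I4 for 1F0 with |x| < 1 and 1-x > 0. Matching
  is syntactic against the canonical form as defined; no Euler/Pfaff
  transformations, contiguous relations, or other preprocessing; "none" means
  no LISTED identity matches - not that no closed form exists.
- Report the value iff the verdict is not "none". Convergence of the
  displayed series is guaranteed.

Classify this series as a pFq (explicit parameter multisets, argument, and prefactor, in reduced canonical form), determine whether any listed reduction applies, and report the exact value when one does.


Prefactor -\frac{1}{3}, argument -1: 2F1 with upper {-\frac{9}{2}, 5} over lower {\frac{21}{2}}. Verdict: Kummer (I3) matches (x = -1; c = \frac{21}{2} equals 1+a-b for upper {-\frac{9}{2}, 5}: listed pattern). Exact value: \left(-\frac{692835}{1048576}\right) \cdot \pi.

Structural cue: t_0 being -\frac{1}{3}, the running product (C = -1/3, x = -1) telescopes to a rising factorial.
Adjacent-term ratio: r(k) = -1 * (k-\frac{9}{2}) (k+5) / [(k+\frac{21}{2}) (k+1)] - rational; roots negated = parameters, x = -1, C = -\frac{1}{3}.


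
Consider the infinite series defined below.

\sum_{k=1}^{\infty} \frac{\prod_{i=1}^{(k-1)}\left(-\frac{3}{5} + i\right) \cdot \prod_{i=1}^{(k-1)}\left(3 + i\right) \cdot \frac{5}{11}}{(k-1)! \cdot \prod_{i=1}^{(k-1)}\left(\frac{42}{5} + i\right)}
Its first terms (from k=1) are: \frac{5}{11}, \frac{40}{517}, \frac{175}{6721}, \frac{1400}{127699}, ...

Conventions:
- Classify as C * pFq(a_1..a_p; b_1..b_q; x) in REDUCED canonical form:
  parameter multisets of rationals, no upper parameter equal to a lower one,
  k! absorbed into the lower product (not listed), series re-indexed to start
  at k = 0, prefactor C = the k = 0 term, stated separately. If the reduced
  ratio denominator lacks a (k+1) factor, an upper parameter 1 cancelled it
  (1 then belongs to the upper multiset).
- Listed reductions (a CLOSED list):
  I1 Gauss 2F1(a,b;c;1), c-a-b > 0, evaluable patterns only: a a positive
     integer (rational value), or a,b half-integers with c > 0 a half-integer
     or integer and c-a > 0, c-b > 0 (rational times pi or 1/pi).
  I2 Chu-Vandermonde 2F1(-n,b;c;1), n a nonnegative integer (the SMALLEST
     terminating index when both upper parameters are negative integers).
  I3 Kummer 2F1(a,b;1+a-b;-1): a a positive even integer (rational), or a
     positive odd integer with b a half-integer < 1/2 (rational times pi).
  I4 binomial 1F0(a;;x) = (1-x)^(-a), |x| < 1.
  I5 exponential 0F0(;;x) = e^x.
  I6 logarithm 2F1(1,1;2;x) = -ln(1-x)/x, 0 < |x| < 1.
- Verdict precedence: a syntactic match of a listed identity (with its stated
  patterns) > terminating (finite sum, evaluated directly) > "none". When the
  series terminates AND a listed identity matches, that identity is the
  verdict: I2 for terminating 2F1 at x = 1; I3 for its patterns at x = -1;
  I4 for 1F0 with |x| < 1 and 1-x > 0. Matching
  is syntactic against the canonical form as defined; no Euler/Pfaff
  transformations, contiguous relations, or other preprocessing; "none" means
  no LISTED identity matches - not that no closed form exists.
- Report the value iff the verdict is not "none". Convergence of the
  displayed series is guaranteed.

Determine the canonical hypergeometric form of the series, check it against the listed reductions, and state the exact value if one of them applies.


At argument 1: a 2F1 with upper {\frac{2}{5}, 4}, lower {\frac{47}{5}}, scaled by C = \frac{5}{11}. Verdict: the Gauss summation I1 applies (x = 1: the Gamma ratio telescopes since c-a-b = 5 > 0 and a = 4 in Z>0). Sum: \frac{3996}{6875}.

Structural cue: x = 1 and the running product (prefactor 5/11) telescopes to a rising factorial.
Step ratio: r(k) = 1 * (k+\frac{2}{5}) (k+4) / [(k+\frac{47}{5}) (k+1)] - poly over poly, x = 1 from leading terms; C = \frac{5}{11} at k = 0.


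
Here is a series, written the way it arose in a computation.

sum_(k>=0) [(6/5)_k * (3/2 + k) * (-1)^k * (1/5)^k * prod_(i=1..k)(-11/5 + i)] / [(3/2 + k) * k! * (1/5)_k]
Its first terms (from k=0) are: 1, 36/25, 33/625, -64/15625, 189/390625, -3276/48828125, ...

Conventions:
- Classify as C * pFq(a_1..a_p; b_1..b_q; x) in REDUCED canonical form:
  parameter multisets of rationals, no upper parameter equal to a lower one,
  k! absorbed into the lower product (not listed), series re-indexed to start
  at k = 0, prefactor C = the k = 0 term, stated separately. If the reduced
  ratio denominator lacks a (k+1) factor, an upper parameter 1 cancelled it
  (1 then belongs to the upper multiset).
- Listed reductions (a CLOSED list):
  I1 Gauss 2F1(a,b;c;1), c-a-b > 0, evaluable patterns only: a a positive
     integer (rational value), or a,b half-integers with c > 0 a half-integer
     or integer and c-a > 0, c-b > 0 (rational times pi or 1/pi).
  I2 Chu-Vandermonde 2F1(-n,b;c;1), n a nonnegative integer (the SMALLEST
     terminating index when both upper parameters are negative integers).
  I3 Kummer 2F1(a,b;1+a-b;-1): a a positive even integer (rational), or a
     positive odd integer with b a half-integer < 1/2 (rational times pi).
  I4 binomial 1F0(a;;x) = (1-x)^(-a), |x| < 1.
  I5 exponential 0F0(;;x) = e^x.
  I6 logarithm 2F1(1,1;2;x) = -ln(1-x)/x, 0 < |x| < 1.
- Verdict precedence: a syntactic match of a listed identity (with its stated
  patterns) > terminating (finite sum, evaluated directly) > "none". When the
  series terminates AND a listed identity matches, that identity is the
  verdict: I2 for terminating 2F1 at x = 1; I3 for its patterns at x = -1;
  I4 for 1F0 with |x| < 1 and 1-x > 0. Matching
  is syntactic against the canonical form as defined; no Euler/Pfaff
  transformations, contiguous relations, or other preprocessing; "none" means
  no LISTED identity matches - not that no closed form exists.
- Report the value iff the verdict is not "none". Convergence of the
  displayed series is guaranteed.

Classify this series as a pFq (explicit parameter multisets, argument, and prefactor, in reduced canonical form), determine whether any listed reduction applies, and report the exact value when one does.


At argument -1/5: a 2F1 with upper {-6/5, 6/5}, lower {1/5}, scaled by C = 1. Verdict: none. A 2F1 with upper {-6/5, 6/5} fits none of I1-I6 at x = -1/5; the sum runs forever.

Structural cue: with t_0 = 1, the running product (C = 1, x = -1/5) telescopes to a rising factorial.
Term ratio: r(k) = (-1/5) * (k-6/5) (k+6/5) / [(k+1/5) (k+1)] - rational in k. x = (-1/5); t_0 = 1; negate the roots.


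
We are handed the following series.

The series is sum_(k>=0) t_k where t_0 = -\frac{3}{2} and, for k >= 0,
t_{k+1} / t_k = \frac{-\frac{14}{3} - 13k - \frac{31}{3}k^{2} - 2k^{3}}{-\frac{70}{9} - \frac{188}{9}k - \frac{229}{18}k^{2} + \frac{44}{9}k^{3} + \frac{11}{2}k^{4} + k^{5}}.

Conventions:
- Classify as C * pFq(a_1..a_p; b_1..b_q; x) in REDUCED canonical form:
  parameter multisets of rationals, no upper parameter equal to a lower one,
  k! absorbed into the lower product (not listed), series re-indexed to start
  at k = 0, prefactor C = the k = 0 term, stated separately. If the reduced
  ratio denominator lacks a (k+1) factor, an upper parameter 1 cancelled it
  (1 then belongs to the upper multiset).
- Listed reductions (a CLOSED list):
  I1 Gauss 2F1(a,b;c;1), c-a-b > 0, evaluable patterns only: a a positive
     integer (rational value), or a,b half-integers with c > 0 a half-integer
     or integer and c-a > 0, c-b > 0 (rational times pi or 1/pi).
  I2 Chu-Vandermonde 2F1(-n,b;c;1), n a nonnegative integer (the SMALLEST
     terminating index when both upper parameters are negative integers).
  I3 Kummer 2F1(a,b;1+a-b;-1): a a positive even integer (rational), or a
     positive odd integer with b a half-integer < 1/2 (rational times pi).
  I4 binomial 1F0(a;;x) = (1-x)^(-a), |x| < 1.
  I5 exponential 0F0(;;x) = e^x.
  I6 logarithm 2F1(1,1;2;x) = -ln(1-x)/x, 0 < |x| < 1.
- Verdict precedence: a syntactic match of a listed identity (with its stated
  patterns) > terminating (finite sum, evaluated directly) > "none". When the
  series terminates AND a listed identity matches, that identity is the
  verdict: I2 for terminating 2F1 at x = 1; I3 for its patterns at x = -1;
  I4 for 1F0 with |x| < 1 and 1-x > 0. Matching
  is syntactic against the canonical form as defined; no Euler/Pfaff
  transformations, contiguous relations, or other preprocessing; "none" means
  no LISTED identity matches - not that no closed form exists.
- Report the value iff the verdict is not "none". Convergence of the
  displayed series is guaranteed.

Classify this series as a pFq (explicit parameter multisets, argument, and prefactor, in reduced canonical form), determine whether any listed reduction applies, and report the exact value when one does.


With C = -\frac{3}{2}: the canonical form is 1F2(1; -\frac{5}{3}, 2; -2). Verdict: none here - no I1-I6 shape fits x = -2 with lower {-\frac{5}{3}, 2}.

Key observation: t_0 being -\frac{3}{2}, roots of the ratio polynomials (C = -3/2, x = -2) are the negated parameters.
Term ratio: r(k) = -2 * (k+1) / [(k-\frac{5}{3}) (k+2) (k+1)] - rational in k, leading ratio -2; with t_0 = -\frac{3}{2}, classification follows.
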